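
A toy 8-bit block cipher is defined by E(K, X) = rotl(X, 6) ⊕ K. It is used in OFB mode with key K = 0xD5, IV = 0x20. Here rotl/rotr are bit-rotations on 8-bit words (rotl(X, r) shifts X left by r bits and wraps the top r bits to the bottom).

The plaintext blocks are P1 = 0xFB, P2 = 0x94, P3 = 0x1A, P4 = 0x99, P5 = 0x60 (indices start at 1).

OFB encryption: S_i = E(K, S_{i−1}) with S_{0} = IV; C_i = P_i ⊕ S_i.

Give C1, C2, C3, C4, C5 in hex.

C1 = 0x26, C2 = 0x36, C3 = 0x67, C4 = 0x13, C5 = 0x17

C1: S = E(K, 0x20) = 0xDD; 0xFB ⊕ 0xDD = 0x26.
C2: S = E(K, 0xDD) = 0xA2; 0x94 ⊕ 0xA2 = 0x36.
C3: S = E(K, 0xA2) = 0x7D; 0x1A ⊕ 0x7D = 0x67.
C4: S = E(K, 0x7D) = 0x8A; 0x99 ⊕ 0x8A = 0x13.
C5: S = E(K, 0x8A) = 0x77; 0x60 ⊕ 0x77 = 0x17.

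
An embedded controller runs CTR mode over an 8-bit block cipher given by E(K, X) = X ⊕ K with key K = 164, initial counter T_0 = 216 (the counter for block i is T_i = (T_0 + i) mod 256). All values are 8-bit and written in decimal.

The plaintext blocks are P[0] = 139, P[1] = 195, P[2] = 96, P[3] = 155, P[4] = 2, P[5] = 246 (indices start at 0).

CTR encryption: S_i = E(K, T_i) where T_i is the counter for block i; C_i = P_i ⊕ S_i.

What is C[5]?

C[5] = 143

C[0]: T = 216, S = E(K, T) = 124; 139 ⊕ 124 = 247.
C[1]: T = 217, S = E(K, T) = 125; 195 ⊕ 125 = 190.
C[2]: T = 218, S = E(K, T) = 126; 96 ⊕ 126 = 30.
C[3]: T = 219, S = E(K, T) = 127; 155 ⊕ 127 = 228.
C[4]: T = 220, S = E(K, T) = 120; 2 ⊕ 120 = 122.
C[5]: T = 221, S = E(K, T) = 121; 246 ⊕ 121 = 143.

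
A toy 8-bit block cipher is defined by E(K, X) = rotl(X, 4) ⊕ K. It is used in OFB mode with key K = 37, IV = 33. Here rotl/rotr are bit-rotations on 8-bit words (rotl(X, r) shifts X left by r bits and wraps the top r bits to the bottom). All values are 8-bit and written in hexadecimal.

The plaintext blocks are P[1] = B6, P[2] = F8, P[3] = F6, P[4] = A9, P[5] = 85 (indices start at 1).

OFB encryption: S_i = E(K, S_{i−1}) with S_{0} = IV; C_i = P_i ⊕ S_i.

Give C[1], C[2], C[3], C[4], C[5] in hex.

C[1] = B2, C[2] = 8F, C[3] = B6, C[4] = 9A, C[5] = 81

C[1]: S = E(K, 33) = 04; B6 ⊕ 04 = B2.
C[2]: S = E(K, 04) = 77; F8 ⊕ 77 = 8F.
C[3]: S = E(K, 77) = 40; F6 ⊕ 40 = B6.
C[4]: S = E(K, 40) = 33; A9 ⊕ 33 = 9A.
C[5]: S = E(K, 33) = 04; 85 ⊕ 04 = 81.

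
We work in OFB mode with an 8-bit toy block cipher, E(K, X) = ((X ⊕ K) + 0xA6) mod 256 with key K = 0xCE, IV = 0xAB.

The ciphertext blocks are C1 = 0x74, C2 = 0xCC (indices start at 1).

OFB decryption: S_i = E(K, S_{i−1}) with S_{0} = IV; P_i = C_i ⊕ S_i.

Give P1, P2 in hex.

P1: S = E(K, 0xAB) = 0x0B; 0x74 ⊕ 0x0B = 0x7F.
P2: S = E(K, 0x0B) = 0x6B; 0xCC ⊕ 0x6B = 0xA7.

P1 = 0x7F, P2 = 0xA7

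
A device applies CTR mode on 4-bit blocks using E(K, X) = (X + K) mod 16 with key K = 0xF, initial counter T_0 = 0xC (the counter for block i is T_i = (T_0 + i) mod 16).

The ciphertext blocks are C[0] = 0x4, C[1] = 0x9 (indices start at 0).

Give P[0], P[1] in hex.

P[0] = 0xF, P[1] = 0x5

CTR decryption: S_i = E(K, T_i) where T_i is the counter for block i; P_i = C_i ⊕ S_i.
P[0]: T = 0xC, S = E(K, T) = 0xB; 0x4 ⊕ 0xB = 0xF.
P[1]: T = 0xD, S = E(K, T) = 0xC; 0x9 ⊕ 0xC = 0x5.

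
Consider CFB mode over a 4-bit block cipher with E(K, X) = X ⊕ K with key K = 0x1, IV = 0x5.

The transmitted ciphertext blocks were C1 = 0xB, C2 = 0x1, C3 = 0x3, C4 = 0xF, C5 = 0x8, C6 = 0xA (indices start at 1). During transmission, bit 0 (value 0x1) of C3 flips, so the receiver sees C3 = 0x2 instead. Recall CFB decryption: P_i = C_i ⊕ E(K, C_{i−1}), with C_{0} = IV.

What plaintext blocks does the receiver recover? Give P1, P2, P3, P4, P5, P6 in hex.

Only C3 changed, to 0x2. In CFB, a change in C_i flips the same bit in P_i and garbles P_{i+1}. Decrypting the received ciphertext:
P1: E(K, 0x5) = 0x4; 0xB ⊕ 0x4 = 0xF.
P2: E(K, 0xB) = 0xA; 0x1 ⊕ 0xA = 0xB.
P3: E(K, 0x1) = 0x0; 0x2 ⊕ 0x0 = 0x2.
P4: E(K, 0x2) = 0x3; 0xF ⊕ 0x3 = 0xC.
P5: E(K, 0xF) = 0xE; 0x8 ⊕ 0xE = 0x6.
P6: E(K, 0x8) = 0x9; 0xA ⊕ 0x9 = 0x3.
Blocks that differ from the original plaintext: P3, P4.

P1 = 0xF, P2 = 0xB, P3 = 0x2, P4 = 0xC, P5 = 0x6, P6 = 0x3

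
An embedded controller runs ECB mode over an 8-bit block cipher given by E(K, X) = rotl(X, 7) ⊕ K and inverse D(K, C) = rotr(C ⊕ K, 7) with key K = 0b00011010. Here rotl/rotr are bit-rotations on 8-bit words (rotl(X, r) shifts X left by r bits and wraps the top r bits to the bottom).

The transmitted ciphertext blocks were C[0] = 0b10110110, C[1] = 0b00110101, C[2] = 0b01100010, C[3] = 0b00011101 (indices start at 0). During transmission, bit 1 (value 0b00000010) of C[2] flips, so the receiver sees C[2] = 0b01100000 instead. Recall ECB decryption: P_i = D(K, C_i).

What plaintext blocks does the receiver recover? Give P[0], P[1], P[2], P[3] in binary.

Only C[2] changed, to 0b01100000. In ECB, a change in C_i affects only P_i. Decrypting the received ciphertext:
P[0]: D(K, 0b10110110) = 0b01011001.
P[1]: D(K, 0b00110101) = 0b01011110.
P[2]: D(K, 0b01100000) = 0b11110100.
P[3]: D(K, 0b00011101) = 0b00001110.
Blocks that differ from the original plaintext: P[2].

P[0] = 0b01011001, P[1] = 0b01011110, P[2] = 0b11110100, P[3] = 0b00001110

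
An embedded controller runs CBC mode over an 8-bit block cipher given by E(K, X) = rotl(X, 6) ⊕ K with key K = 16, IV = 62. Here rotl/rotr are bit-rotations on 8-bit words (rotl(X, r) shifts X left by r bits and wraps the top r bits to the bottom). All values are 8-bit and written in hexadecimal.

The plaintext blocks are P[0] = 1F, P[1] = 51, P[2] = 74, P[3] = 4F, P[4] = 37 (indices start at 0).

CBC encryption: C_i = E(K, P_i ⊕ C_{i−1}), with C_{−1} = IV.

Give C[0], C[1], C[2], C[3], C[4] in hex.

C[0] = 49, C[1] = 10, C[2] = 0F, C[3] = 06, C[4] = 5A

C[0]: P[0] ⊕ 62 = 7D; E(K, 7D) = 49.
C[1]: P[1] ⊕ 49 = 18; E(K, 18) = 10.
C[2]: P[2] ⊕ 10 = 64; E(K, 64) = 0F.
C[3]: P[3] ⊕ 0F = 40; E(K, 40) = 06.
C[4]: P[4] ⊕ 06 = 31; E(K, 31) = 5A.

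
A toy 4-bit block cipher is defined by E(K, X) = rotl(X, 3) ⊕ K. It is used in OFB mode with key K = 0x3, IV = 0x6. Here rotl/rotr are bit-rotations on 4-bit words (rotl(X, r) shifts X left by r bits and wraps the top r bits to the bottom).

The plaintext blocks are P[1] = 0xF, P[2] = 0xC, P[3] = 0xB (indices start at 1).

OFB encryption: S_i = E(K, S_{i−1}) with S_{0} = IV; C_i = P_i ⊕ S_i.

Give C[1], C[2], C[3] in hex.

C[1]: S = E(K, 0x6) = 0x0; 0xF ⊕ 0x0 = 0xF.
C[2]: S = E(K, 0x0) = 0x3; 0xC ⊕ 0x3 = 0xF.
C[3]: S = E(K, 0x3) = 0xA; 0xB ⊕ 0xA = 0x1.

C[1] = 0xF, C[2] = 0xF, C[3] = 0x1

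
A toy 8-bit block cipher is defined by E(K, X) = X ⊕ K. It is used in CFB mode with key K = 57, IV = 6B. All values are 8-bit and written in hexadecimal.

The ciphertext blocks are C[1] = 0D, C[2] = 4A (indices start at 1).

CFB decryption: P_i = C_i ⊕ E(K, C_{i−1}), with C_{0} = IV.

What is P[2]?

P[2]: E(K, 0D) = 5A; 4A ⊕ 5A = 10.

P[2] = 10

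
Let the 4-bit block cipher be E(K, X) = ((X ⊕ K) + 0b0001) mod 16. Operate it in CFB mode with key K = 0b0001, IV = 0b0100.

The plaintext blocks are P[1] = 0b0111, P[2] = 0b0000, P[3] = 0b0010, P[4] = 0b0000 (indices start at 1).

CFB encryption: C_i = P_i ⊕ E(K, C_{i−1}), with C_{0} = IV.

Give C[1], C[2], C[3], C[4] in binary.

C[1] = 0b0001, C[2] = 0b0001, C[3] = 0b0011, C[4] = 0b0011

C[1]: E(K, 0b0100) = 0b0110; 0b0111 ⊕ 0b0110 = 0b0001.
C[2]: E(K, 0b0001) = 0b0001; 0b0000 ⊕ 0b0001 = 0b0001.
C[3]: E(K, 0b0001) = 0b0001; 0b0010 ⊕ 0b0001 = 0b0011.
C[4]: E(K, 0b0011) = 0b0011; 0b0000 ⊕ 0b0011 = 0b0011.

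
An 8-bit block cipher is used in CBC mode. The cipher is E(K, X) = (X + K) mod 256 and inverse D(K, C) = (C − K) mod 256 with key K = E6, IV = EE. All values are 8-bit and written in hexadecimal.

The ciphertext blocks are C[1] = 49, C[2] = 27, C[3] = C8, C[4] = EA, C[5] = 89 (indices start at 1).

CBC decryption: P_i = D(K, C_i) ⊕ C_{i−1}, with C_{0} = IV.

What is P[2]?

P[2] = 08

P[2]: D(K, 27) = 41; 41 ⊕ 49 = 08.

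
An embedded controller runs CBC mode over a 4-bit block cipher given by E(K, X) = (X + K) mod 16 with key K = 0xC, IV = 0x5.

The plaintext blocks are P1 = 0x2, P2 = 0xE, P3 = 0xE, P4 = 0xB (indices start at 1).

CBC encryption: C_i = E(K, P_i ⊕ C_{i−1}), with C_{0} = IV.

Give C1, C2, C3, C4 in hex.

C1 = 0x3, C2 = 0x9, C3 = 0x3, C4 = 0x4

C1: P1 ⊕ 0x5 = 0x7; E(K, 0x7) = 0x3.
C2: P2 ⊕ 0x3 = 0xD; E(K, 0xD) = 0x9.
C3: P3 ⊕ 0x9 = 0x7; E(K, 0x7) = 0x3.
C4: P4 ⊕ 0x3 = 0x8; E(K, 0x8) = 0x4.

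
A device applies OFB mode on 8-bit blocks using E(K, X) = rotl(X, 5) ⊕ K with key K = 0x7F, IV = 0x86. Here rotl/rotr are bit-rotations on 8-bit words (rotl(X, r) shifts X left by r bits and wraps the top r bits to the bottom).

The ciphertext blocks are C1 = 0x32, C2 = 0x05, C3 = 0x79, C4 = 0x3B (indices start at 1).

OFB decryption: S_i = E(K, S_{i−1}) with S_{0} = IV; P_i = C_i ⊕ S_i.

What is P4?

P1: S = E(K, 0x86) = 0xAF; 0x32 ⊕ 0xAF = 0x9D.
P2: S = E(K, 0xAF) = 0x8A; 0x05 ⊕ 0x8A = 0x8F.
P3: S = E(K, 0x8A) = 0x2E; 0x79 ⊕ 0x2E = 0x57.
P4: S = E(K, 0x2E) = 0xBA; 0x3B ⊕ 0xBA = 0x81.

P4 = 0x81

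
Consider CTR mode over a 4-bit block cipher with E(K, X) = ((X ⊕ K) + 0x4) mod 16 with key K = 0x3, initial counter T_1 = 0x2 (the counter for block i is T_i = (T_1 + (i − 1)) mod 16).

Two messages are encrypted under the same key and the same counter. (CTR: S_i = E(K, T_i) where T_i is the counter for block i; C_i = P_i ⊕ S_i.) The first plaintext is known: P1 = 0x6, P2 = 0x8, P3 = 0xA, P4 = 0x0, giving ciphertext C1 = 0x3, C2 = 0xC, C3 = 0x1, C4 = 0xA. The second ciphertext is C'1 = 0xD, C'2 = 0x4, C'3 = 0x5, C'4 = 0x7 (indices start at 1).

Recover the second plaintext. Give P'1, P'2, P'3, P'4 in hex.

P'1 = 0x8, P'2 = 0x0, P'3 = 0xE, P'4 = 0xD

In CTR with a reused counter, both messages share the same keystream S_i, so C_i ⊕ C'_i = P_i ⊕ P'_i and thus P'_i = P_i ⊕ C_i ⊕ C'_i.
P'1: 0x6 ⊕ 0x3 ⊕ 0xD = 0x8.
P'2: 0x8 ⊕ 0xC ⊕ 0x4 = 0x0.
P'3: 0xA ⊕ 0x1 ⊕ 0x5 = 0xE.
P'4: 0x0 ⊕ 0xA ⊕ 0x7 = 0xD.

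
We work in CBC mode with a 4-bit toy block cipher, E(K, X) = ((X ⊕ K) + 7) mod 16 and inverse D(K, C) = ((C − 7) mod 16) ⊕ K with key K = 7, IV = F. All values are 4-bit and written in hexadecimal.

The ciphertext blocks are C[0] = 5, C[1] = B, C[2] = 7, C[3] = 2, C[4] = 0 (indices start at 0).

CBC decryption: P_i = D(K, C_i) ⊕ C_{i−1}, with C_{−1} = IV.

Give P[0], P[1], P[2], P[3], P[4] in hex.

P[0] = 6, P[1] = 6, P[2] = C, P[3] = B, P[4] = C

P[0]: D(K, 5) = 9; 9 ⊕ F = 6.
P[1]: D(K, B) = 3; 3 ⊕ 5 = 6.
P[2]: D(K, 7) = 7; 7 ⊕ B = C.
P[3]: D(K, 2) = C; C ⊕ 7 = B.
P[4]: D(K, 0) = E; E ⊕ 2 = C.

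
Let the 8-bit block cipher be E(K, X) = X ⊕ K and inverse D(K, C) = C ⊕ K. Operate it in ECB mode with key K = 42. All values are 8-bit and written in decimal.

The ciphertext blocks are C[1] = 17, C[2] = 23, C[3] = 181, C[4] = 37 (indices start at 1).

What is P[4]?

P[4] = 15

ECB decryption: P_i = D(K, C_i).
P[4]: D(K, 37) = 15.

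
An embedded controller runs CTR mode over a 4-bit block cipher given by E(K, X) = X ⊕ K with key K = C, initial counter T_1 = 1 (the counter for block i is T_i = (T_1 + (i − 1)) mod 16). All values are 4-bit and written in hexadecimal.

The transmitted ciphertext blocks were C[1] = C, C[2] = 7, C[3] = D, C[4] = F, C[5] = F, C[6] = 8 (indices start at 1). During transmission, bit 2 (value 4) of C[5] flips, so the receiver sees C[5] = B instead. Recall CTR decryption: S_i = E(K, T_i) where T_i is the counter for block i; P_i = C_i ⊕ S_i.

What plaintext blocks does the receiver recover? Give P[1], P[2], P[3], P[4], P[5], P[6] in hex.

Only C[5] changed, to B. In CTR, a change in C_i flips the same bit in P_i only; the keystream is unaffected. Decrypting the received ciphertext:
P[1]: T = 1, S = E(K, T) = D; C ⊕ D = 1.
P[2]: T = 2, S = E(K, T) = E; 7 ⊕ E = 9.
P[3]: T = 3, S = E(K, T) = F; D ⊕ F = 2.
P[4]: T = 4, S = E(K, T) = 8; F ⊕ 8 = 7.
P[5]: T = 5, S = E(K, T) = 9; B ⊕ 9 = 2.
P[6]: T = 6, S = E(K, T) = A; 8 ⊕ A = 2.
Blocks that differ from the original plaintext: P[5].

P[1] = 1, P[2] = 9, P[3] = 2, P[4] = 7, P[5] = 2, P[6] = 2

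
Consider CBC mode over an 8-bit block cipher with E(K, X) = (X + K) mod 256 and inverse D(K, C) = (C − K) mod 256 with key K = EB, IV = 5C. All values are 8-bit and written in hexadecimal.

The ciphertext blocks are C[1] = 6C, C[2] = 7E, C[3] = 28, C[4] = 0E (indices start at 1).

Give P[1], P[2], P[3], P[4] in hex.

CBC decryption: P_i = D(K, C_i) ⊕ C_{i−1}, with C_{0} = IV.
P[1]: D(K, 6C) = 81; 81 ⊕ 5C = DD.
P[2]: D(K, 7E) = 93; 93 ⊕ 6C = FF.
P[3]: D(K, 28) = 3D; 3D ⊕ 7E = 43.
P[4]: D(K, 0E) = 23; 23 ⊕ 28 = 0B.

P[1] = DD, P[2] = FF, P[3] = 43, P[4] = 0B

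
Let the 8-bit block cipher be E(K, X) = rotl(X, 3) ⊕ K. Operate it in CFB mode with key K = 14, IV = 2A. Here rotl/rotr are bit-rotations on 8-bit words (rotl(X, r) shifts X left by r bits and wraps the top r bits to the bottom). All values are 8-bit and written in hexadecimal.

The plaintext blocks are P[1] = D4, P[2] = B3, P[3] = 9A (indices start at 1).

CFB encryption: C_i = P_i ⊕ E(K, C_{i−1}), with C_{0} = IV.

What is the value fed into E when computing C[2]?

C[1]: E(K, 2A) = 45; D4 ⊕ 45 = 91.
C[2]: E(K, 91) = 98; B3 ⊕ 98 = 2B.
So the input to E for block [2] is 91.

91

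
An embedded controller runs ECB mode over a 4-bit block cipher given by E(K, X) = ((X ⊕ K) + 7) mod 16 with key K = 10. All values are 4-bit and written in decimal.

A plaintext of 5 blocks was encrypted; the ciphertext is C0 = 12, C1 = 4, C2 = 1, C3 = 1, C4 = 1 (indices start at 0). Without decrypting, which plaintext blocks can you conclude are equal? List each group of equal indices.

ECB encrypts each block independently with the same key, so equal ciphertext blocks imply equal plaintext blocks.
C2 = C3 = C4 = 1, so P2 = P3 = P4.

P2 = P3 = P4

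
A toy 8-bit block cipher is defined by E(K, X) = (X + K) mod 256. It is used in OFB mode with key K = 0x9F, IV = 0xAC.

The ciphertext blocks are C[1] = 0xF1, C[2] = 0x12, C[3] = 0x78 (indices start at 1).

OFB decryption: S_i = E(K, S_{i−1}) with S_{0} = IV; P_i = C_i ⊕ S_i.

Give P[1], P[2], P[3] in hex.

P[1]: S = E(K, 0xAC) = 0x4B; 0xF1 ⊕ 0x4B = 0xBA.
P[2]: S = E(K, 0x4B) = 0xEA; 0x12 ⊕ 0xEA = 0xF8.
P[3]: S = E(K, 0xEA) = 0x89; 0x78 ⊕ 0x89 = 0xF1.

P[1] = 0xBA, P[2] = 0xF8, P[3] = 0xF1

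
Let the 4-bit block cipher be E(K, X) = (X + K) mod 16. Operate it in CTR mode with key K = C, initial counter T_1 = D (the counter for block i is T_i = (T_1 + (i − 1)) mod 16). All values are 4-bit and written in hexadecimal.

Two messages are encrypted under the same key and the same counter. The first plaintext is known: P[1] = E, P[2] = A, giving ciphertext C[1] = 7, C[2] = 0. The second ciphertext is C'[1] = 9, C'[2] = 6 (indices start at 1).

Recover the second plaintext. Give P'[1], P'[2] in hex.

In CTR with a reused counter, both messages share the same keystream S_i, so C_i ⊕ C'_i = P_i ⊕ P'_i and thus P'_i = P_i ⊕ C_i ⊕ C'_i.
P'[1]: E ⊕ 7 ⊕ 9 = 0.
P'[2]: A ⊕ 0 ⊕ 6 = C.

P'[1] = 0, P'[2] = C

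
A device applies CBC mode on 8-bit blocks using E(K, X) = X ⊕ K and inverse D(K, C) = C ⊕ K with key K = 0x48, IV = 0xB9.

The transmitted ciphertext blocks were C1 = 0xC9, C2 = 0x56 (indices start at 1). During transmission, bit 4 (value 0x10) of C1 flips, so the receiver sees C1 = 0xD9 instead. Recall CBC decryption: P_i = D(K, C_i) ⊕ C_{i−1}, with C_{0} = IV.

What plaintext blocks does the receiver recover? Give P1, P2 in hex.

P1 = 0x28, P2 = 0xC7

Only C1 changed, to 0xD9. In CBC, a change in C_i garbles P_i and flips the same bit in P_{i+1}. Decrypting the received ciphertext:
P1: D(K, 0xD9) = 0x91; 0x91 ⊕ 0xB9 = 0x28.
P2: D(K, 0x56) = 0x1E; 0x1E ⊕ 0xD9 = 0xC7.
Blocks that differ from the original plaintext: P1, P2.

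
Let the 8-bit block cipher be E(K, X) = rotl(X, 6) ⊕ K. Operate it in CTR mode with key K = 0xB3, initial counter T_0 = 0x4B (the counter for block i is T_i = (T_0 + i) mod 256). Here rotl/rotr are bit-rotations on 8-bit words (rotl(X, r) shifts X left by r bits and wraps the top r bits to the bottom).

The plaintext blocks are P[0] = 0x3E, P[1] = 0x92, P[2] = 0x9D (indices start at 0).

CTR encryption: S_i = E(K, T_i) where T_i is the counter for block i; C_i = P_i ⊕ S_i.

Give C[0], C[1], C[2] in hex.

C[0]: T = 0x4B, S = E(K, T) = 0x61; 0x3E ⊕ 0x61 = 0x5F.
C[1]: T = 0x4C, S = E(K, T) = 0xA0; 0x92 ⊕ 0xA0 = 0x32.
C[2]: T = 0x4D, S = E(K, T) = 0xE0; 0x9D ⊕ 0xE0 = 0x7D.

C[0] = 0x5F, C[1] = 0x32, C[2] = 0x7D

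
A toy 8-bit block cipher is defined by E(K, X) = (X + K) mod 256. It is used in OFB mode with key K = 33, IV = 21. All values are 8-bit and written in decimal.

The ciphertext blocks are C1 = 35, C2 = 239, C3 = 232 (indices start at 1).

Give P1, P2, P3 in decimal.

OFB decryption: S_i = E(K, S_{i−1}) with S_{0} = IV; P_i = C_i ⊕ S_i.
P1: S = E(K, 21) = 54; 35 ⊕ 54 = 21.
P2: S = E(K, 54) = 87; 239 ⊕ 87 = 184.
P3: S = E(K, 87) = 120; 232 ⊕ 120 = 144.

P1 = 21, P2 = 184, P3 = 144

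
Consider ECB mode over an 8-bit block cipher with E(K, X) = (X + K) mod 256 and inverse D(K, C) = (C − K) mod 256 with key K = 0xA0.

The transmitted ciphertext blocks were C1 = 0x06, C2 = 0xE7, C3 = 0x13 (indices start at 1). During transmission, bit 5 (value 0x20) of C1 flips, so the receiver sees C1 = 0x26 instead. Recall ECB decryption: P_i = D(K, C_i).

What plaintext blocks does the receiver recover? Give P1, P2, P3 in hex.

P1 = 0x86, P2 = 0x47, P3 = 0x73

Only C1 changed, to 0x26. In ECB, a change in C_i affects only P_i. Decrypting the received ciphertext:
P1: D(K, 0x26) = 0x86.
P2: D(K, 0xE7) = 0x47.
P3: D(K, 0x13) = 0x73.
Blocks that differ from the original plaintext: P1.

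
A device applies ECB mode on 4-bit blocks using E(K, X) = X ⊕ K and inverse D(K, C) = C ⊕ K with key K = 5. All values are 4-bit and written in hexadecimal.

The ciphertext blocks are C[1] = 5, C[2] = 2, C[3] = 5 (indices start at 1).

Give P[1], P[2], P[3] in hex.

ECB decryption: P_i = D(K, C_i).
P[1]: D(K, 5) = 0.
P[2]: D(K, 2) = 7.
P[3]: D(K, 5) = 0.

P[1] = 0, P[2] = 7, P[3] = 0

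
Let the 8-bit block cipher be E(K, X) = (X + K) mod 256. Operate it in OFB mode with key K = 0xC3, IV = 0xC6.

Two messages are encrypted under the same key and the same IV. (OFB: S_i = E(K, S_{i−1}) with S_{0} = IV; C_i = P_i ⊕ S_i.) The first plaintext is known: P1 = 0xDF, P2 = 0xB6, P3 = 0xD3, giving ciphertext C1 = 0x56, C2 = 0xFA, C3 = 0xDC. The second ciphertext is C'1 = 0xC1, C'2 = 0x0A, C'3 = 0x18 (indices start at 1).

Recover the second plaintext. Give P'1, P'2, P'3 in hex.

In OFB with a reused IV, both messages share the same keystream S_i, so C_i ⊕ C'_i = P_i ⊕ P'_i and thus P'_i = P_i ⊕ C_i ⊕ C'_i.
P'1: 0xDF ⊕ 0x56 ⊕ 0xC1 = 0x48.
P'2: 0xB6 ⊕ 0xFA ⊕ 0x0A = 0x46.
P'3: 0xD3 ⊕ 0xDC ⊕ 0x18 = 0x17.

P'1 = 0x48, P'2 = 0x46, P'3 = 0x17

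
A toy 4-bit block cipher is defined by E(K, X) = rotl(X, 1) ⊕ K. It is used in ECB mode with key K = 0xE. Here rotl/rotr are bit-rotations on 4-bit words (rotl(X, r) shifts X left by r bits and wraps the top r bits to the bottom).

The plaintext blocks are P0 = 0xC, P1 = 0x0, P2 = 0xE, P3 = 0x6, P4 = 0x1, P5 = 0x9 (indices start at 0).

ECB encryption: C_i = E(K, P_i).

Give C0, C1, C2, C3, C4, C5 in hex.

C0: E(K, 0xC) = 0x7.
C1: E(K, 0x0) = 0xE.
C2: E(K, 0xE) = 0x3.
C3: E(K, 0x6) = 0x2.
C4: E(K, 0x1) = 0xC.
C5: E(K, 0x9) = 0xD.

C0 = 0x7, C1 = 0xE, C2 = 0x3, C3 = 0x2, C4 = 0xC, C5 = 0xD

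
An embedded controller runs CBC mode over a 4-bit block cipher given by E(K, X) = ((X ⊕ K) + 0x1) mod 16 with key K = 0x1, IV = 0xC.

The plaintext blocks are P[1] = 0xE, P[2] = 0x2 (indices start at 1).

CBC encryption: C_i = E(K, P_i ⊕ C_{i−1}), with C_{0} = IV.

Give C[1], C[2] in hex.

C[1]: P[1] ⊕ 0xC = 0x2; E(K, 0x2) = 0x4.
C[2]: P[2] ⊕ 0x4 = 0x6; E(K, 0x6) = 0x8.

C[1] = 0x4, C[2] = 0x8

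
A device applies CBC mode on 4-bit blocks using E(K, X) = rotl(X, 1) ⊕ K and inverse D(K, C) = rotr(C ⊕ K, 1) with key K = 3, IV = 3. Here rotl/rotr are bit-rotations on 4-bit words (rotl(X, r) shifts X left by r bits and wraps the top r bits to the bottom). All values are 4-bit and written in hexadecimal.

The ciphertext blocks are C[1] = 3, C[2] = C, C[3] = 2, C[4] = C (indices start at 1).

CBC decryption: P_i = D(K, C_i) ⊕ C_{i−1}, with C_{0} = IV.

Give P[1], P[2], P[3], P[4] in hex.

P[1]: D(K, 3) = 0; 0 ⊕ 3 = 3.
P[2]: D(K, C) = F; F ⊕ 3 = C.
P[3]: D(K, 2) = 8; 8 ⊕ C = 4.
P[4]: D(K, C) = F; F ⊕ 2 = D.

P[1] = 3, P[2] = C, P[3] = 4, P[4] = D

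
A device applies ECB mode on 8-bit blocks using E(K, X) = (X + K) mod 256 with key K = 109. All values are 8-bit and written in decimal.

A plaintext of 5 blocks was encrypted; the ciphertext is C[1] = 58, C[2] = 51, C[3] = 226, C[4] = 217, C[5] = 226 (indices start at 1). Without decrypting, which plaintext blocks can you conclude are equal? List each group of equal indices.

P[3] = P[5]

ECB encrypts each block independently with the same key, so equal ciphertext blocks imply equal plaintext blocks.
C[3] = C[5] = 226, so P[3] = P[5].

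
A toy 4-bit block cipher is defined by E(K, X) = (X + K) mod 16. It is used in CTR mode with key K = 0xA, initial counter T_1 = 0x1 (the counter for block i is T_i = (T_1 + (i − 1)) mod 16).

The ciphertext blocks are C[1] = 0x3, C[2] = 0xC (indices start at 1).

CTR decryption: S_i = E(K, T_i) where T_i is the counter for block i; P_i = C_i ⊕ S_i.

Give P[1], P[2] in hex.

P[1]: T = 0x1, S = E(K, T) = 0xB; 0x3 ⊕ 0xB = 0x8.
P[2]: T = 0x2, S = E(K, T) = 0xC; 0xC ⊕ 0xC = 0x0.

P[1] = 0x8, P[2] = 0x0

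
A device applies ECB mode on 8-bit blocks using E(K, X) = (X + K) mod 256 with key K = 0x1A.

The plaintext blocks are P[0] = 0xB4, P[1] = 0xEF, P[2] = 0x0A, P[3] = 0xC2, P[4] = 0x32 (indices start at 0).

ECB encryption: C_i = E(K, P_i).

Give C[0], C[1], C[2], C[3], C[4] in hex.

C[0] = 0xCE, C[1] = 0x09, C[2] = 0x24, C[3] = 0xDC, C[4] = 0x4C

C[0]: E(K, 0xB4) = 0xCE.
C[1]: E(K, 0xEF) = 0x09.
C[2]: E(K, 0x0A) = 0x24.
C[3]: E(K, 0xC2) = 0xDC.
C[4]: E(K, 0x32) = 0x4C.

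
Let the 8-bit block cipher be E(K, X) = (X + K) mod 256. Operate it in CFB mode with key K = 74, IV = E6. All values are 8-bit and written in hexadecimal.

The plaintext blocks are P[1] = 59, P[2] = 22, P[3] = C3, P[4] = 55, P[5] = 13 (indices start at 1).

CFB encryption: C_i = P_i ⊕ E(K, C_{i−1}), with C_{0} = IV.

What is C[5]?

C[1]: E(K, E6) = 5A; 59 ⊕ 5A = 03.
C[2]: E(K, 03) = 77; 22 ⊕ 77 = 55.
C[3]: E(K, 55) = C9; C3 ⊕ C9 = 0A.
C[4]: E(K, 0A) = 7E; 55 ⊕ 7E = 2B.
C[5]: E(K, 2B) = 9F; 13 ⊕ 9F = 8C.

C[5] = 8C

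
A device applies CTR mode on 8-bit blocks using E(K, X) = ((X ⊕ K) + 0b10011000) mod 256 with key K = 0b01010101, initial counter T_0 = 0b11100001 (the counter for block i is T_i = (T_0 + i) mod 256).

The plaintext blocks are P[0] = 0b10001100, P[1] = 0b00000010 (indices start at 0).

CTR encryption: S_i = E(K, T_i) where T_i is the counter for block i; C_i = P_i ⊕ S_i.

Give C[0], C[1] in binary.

C[0] = 0b11000000, C[1] = 0b01001101

C[0]: T = 0b11100001, S = E(K, T) = 0b01001100; 0b10001100 ⊕ 0b01001100 = 0b11000000.
C[1]: T = 0b11100010, S = E(K, T) = 0b01001111; 0b00000010 ⊕ 0b01001111 = 0b01001101.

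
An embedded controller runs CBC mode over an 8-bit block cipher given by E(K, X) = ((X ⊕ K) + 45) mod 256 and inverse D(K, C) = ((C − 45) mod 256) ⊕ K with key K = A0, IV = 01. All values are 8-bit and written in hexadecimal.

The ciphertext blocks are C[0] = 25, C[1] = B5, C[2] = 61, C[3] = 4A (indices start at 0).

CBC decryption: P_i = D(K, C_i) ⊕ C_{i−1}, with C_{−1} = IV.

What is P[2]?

P[2]: D(K, 61) = BC; BC ⊕ B5 = 09.

P[2] = 09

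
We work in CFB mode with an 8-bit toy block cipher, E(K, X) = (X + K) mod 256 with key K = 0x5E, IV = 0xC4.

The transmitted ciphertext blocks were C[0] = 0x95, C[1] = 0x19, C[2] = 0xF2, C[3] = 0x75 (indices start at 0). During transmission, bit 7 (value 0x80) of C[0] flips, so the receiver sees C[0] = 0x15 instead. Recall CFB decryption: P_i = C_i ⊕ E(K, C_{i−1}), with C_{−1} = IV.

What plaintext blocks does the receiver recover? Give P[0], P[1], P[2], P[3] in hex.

P[0] = 0x37, P[1] = 0x6A, P[2] = 0x85, P[3] = 0x25

Only C[0] changed, to 0x15. In CFB, a change in C_i flips the same bit in P_i and garbles P_{i+1}. Decrypting the received ciphertext:
P[0]: E(K, 0xC4) = 0x22; 0x15 ⊕ 0x22 = 0x37.
P[1]: E(K, 0x15) = 0x73; 0x19 ⊕ 0x73 = 0x6A.
P[2]: E(K, 0x19) = 0x77; 0xF2 ⊕ 0x77 = 0x85.
P[3]: E(K, 0xF2) = 0x50; 0x75 ⊕ 0x50 = 0x25.
Blocks that differ from the original plaintext: P[0], P[1].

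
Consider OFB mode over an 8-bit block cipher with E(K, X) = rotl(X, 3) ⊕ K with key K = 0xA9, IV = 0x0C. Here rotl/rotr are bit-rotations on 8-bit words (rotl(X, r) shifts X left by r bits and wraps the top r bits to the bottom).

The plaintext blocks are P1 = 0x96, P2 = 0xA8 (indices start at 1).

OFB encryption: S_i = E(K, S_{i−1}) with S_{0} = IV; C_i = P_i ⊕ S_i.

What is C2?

C2 = 0x4F

C1: S = E(K, 0x0C) = 0xC9; 0x96 ⊕ 0xC9 = 0x5F.
C2: S = E(K, 0xC9) = 0xE7; 0xA8 ⊕ 0xE7 = 0x4F.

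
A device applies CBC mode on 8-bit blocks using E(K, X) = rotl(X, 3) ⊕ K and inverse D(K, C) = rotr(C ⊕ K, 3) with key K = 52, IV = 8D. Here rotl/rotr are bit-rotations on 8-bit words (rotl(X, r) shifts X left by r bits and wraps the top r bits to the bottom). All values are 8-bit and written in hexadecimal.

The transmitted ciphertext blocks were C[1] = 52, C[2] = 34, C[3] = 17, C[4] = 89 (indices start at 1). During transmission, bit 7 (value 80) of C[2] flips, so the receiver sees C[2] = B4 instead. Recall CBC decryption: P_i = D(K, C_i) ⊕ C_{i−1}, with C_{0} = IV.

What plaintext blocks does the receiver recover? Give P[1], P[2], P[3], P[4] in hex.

P[1] = 8D, P[2] = 8E, P[3] = 1C, P[4] = 6C

Only C[2] changed, to B4. In CBC, a change in C_i garbles P_i and flips the same bit in P_{i+1}. Decrypting the received ciphertext:
P[1]: D(K, 52) = 00; 00 ⊕ 8D = 8D.
P[2]: D(K, B4) = DC; DC ⊕ 52 = 8E.
P[3]: D(K, 17) = A8; A8 ⊕ B4 = 1C.
P[4]: D(K, 89) = 7B; 7B ⊕ 17 = 6C.
Blocks that differ from the original plaintext: P[2], P[3].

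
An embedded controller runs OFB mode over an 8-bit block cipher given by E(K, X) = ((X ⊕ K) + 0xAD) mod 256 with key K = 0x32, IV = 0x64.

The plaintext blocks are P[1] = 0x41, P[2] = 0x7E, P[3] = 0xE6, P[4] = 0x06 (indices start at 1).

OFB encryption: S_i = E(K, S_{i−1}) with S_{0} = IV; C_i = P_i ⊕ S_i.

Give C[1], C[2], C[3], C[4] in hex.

C[1] = 0x42, C[2] = 0xA0, C[3] = 0x7F, C[4] = 0x5E

C[1]: S = E(K, 0x64) = 0x03; 0x41 ⊕ 0x03 = 0x42.
C[2]: S = E(K, 0x03) = 0xDE; 0x7E ⊕ 0xDE = 0xA0.
C[3]: S = E(K, 0xDE) = 0x99; 0xE6 ⊕ 0x99 = 0x7F.
C[4]: S = E(K, 0x99) = 0x58; 0x06 ⊕ 0x58 = 0x5E.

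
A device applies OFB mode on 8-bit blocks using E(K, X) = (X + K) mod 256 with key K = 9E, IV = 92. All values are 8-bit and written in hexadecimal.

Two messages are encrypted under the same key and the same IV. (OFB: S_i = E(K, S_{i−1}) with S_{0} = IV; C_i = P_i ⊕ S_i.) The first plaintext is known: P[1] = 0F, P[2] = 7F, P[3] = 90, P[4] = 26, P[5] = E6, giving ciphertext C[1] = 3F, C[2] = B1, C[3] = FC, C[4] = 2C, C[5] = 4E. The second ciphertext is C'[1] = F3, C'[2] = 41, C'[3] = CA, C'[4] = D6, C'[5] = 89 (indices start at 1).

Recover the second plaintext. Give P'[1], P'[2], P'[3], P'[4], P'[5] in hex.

P'[1] = C3, P'[2] = 8F, P'[3] = A6, P'[4] = DC, P'[5] = 21

In OFB with a reused IV, both messages share the same keystream S_i, so C_i ⊕ C'_i = P_i ⊕ P'_i and thus P'_i = P_i ⊕ C_i ⊕ C'_i.
P'[1]: 0F ⊕ 3F ⊕ F3 = C3.
P'[2]: 7F ⊕ B1 ⊕ 41 = 8F.
P'[3]: 90 ⊕ FC ⊕ CA = A6.
P'[4]: 26 ⊕ 2C ⊕ D6 = DC.
P'[5]: E6 ⊕ 4E ⊕ 89 = 21.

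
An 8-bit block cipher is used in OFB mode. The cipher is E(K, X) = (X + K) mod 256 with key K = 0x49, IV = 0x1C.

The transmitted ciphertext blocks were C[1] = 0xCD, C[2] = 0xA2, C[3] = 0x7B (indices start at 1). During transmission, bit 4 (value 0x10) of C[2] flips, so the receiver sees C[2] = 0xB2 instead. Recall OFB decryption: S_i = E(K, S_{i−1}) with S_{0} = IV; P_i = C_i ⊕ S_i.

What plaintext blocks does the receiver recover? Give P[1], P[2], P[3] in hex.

P[1] = 0xA8, P[2] = 0x1C, P[3] = 0x8C

Only C[2] changed, to 0xB2. In OFB, a change in C_i flips the same bit in P_i only; the keystream is unaffected. Decrypting the received ciphertext:
P[1]: S = E(K, 0x1C) = 0x65; 0xCD ⊕ 0x65 = 0xA8.
P[2]: S = E(K, 0x65) = 0xAE; 0xB2 ⊕ 0xAE = 0x1C.
P[3]: S = E(K, 0xAE) = 0xF7; 0x7B ⊕ 0xF7 = 0x8C.
Blocks that differ from the original plaintext: P[2].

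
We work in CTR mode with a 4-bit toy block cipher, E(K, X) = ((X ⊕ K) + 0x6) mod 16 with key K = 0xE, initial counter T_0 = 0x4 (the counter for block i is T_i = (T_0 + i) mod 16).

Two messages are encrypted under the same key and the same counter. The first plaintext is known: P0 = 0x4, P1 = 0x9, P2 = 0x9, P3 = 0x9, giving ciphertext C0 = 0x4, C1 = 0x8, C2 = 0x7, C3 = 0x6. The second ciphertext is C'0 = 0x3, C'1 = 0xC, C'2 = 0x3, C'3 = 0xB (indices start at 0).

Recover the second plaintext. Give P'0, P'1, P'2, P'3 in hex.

P'0 = 0x3, P'1 = 0xD, P'2 = 0xD, P'3 = 0x4

In CTR with a reused counter, both messages share the same keystream S_i, so C_i ⊕ C'_i = P_i ⊕ P'_i and thus P'_i = P_i ⊕ C_i ⊕ C'_i.
P'0: 0x4 ⊕ 0x4 ⊕ 0x3 = 0x3.
P'1: 0x9 ⊕ 0x8 ⊕ 0xC = 0xD.
P'2: 0x9 ⊕ 0x7 ⊕ 0x3 = 0xD.
P'3: 0x9 ⊕ 0x6 ⊕ 0xB = 0x4.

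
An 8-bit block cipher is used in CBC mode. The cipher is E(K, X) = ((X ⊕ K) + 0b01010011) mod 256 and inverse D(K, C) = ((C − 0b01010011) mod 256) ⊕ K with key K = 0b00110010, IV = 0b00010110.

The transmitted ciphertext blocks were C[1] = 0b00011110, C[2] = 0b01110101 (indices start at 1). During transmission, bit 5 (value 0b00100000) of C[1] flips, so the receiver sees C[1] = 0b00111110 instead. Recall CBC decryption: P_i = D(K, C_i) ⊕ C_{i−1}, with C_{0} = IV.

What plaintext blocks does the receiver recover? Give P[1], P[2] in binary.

Only C[1] changed, to 0b00111110. In CBC, a change in C_i garbles P_i and flips the same bit in P_{i+1}. Decrypting the received ciphertext:
P[1]: D(K, 0b00111110) = 0b11011001; 0b11011001 ⊕ 0b00010110 = 0b11001111.
P[2]: D(K, 0b01110101) = 0b00010000; 0b00010000 ⊕ 0b00111110 = 0b00101110.
Blocks that differ from the original plaintext: P[1], P[2].

P[1] = 0b11001111, P[2] = 0b00101110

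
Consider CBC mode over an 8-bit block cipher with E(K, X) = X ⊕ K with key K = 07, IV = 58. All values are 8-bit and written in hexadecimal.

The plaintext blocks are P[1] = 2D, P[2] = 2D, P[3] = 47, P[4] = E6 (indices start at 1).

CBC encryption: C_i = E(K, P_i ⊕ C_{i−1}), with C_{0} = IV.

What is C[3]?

C[1]: P[1] ⊕ 58 = 75; E(K, 75) = 72.
C[2]: P[2] ⊕ 72 = 5F; E(K, 5F) = 58.
C[3]: P[3] ⊕ 58 = 1F; E(K, 1F) = 18.

C[3] = 18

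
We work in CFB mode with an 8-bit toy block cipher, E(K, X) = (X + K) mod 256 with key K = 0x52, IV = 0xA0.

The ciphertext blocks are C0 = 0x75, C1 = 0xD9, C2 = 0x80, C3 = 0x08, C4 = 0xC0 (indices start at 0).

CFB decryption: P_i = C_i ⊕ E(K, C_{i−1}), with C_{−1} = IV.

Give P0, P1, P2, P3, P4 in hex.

P0 = 0x87, P1 = 0x1E, P2 = 0xAB, P3 = 0xDA, P4 = 0x9A

P0: E(K, 0xA0) = 0xF2; 0x75 ⊕ 0xF2 = 0x87.
P1: E(K, 0x75) = 0xC7; 0xD9 ⊕ 0xC7 = 0x1E.
P2: E(K, 0xD9) = 0x2B; 0x80 ⊕ 0x2B = 0xAB.
P3: E(K, 0x80) = 0xD2; 0x08 ⊕ 0xD2 = 0xDA.
P4: E(K, 0x08) = 0x5A; 0xC0 ⊕ 0x5A = 0x9A.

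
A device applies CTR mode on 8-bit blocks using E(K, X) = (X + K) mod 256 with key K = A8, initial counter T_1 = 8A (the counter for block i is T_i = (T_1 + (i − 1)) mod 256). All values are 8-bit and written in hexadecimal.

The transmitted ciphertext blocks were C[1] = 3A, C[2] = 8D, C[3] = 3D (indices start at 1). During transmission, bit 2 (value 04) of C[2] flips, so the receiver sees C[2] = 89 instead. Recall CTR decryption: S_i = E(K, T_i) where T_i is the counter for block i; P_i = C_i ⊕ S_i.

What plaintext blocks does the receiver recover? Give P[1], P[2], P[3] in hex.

Only C[2] changed, to 89. In CTR, a change in C_i flips the same bit in P_i only; the keystream is unaffected. Decrypting the received ciphertext:
P[1]: T = 8A, S = E(K, T) = 32; 3A ⊕ 32 = 08.
P[2]: T = 8B, S = E(K, T) = 33; 89 ⊕ 33 = BA.
P[3]: T = 8C, S = E(K, T) = 34; 3D ⊕ 34 = 09.
Blocks that differ from the original plaintext: P[2].

P[1] = 08, P[2] = BA, P[3] = 09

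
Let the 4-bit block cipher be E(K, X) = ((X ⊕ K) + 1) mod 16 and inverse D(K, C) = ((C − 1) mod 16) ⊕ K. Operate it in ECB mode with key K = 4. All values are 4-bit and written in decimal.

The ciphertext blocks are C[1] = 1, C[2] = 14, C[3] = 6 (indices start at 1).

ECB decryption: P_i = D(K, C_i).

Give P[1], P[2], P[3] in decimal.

P[1]: D(K, 1) = 4.
P[2]: D(K, 14) = 9.
P[3]: D(K, 6) = 1.

P[1] = 4, P[2] = 9, P[3] = 1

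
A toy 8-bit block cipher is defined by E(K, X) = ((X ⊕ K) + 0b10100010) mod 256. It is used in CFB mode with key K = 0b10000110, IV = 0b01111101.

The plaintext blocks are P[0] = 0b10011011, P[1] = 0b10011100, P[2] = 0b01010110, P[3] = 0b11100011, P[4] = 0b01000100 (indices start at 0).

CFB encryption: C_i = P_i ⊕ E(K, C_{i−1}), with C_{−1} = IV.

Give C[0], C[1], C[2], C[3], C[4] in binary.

C[0]: E(K, 0b01111101) = 0b10011101; 0b10011011 ⊕ 0b10011101 = 0b00000110.
C[1]: E(K, 0b00000110) = 0b00100010; 0b10011100 ⊕ 0b00100010 = 0b10111110.
C[2]: E(K, 0b10111110) = 0b11011010; 0b01010110 ⊕ 0b11011010 = 0b10001100.
C[3]: E(K, 0b10001100) = 0b10101100; 0b11100011 ⊕ 0b10101100 = 0b01001111.
C[4]: E(K, 0b01001111) = 0b01101011; 0b01000100 ⊕ 0b01101011 = 0b00101111.

C[0] = 0b00000110, C[1] = 0b10111110, C[2] = 0b10001100, C[3] = 0b01001111, C[4] = 0b00101111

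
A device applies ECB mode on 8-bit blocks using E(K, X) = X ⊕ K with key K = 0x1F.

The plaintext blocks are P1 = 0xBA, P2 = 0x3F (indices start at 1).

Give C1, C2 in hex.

C1 = 0xA5, C2 = 0x20

ECB encryption: C_i = E(K, P_i).
C1: E(K, 0xBA) = 0xA5.
C2: E(K, 0x3F) = 0x20.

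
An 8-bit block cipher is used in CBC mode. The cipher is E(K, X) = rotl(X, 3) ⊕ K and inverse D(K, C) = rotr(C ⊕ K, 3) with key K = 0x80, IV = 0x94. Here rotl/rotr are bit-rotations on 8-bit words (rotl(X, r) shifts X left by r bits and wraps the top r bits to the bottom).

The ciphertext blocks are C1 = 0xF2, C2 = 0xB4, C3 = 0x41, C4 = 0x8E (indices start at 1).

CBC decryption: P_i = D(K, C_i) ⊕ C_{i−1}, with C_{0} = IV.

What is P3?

P3 = 0x8C

P3: D(K, 0x41) = 0x38; 0x38 ⊕ 0xB4 = 0x8C.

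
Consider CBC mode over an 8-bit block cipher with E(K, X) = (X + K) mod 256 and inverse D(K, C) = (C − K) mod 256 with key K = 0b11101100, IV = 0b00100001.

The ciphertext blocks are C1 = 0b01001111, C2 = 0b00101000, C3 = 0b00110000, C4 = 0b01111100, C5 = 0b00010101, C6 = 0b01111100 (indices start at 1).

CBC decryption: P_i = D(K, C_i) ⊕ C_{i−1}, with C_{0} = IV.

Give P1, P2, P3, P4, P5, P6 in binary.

P1: D(K, 0b01001111) = 0b01100011; 0b01100011 ⊕ 0b00100001 = 0b01000010.
P2: D(K, 0b00101000) = 0b00111100; 0b00111100 ⊕ 0b01001111 = 0b01110011.
P3: D(K, 0b00110000) = 0b01000100; 0b01000100 ⊕ 0b00101000 = 0b01101100.
P4: D(K, 0b01111100) = 0b10010000; 0b10010000 ⊕ 0b00110000 = 0b10100000.
P5: D(K, 0b00010101) = 0b00101001; 0b00101001 ⊕ 0b01111100 = 0b01010101.
P6: D(K, 0b01111100) = 0b10010000; 0b10010000 ⊕ 0b00010101 = 0b10000101.

P1 = 0b01000010, P2 = 0b01110011, P3 = 0b01101100, P4 = 0b10100000, P5 = 0b01010101, P6 = 0b10000101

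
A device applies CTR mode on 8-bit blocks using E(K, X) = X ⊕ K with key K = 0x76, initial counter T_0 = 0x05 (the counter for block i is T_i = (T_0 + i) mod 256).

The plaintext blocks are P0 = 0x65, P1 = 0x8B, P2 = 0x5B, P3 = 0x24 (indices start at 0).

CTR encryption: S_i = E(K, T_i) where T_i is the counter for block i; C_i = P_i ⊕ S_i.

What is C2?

C0: T = 0x05, S = E(K, T) = 0x73; 0x65 ⊕ 0x73 = 0x16.
C1: T = 0x06, S = E(K, T) = 0x70; 0x8B ⊕ 0x70 = 0xFB.
C2: T = 0x07, S = E(K, T) = 0x71; 0x5B ⊕ 0x71 = 0x2A.

C2 = 0x2A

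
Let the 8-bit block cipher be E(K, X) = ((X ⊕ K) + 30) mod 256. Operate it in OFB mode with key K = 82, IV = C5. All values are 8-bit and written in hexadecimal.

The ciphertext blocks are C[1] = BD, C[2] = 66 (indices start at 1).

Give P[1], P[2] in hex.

P[1] = CA, P[2] = 43

OFB decryption: S_i = E(K, S_{i−1}) with S_{0} = IV; P_i = C_i ⊕ S_i.
P[1]: S = E(K, C5) = 77; BD ⊕ 77 = CA.
P[2]: S = E(K, 77) = 25; 66 ⊕ 25 = 43.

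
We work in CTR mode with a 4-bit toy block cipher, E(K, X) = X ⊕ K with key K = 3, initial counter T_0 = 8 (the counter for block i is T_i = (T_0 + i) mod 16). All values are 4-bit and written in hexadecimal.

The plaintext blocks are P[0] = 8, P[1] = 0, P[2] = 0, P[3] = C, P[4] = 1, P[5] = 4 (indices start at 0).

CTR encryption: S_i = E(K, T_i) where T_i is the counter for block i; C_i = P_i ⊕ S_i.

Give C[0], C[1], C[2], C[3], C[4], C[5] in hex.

C[0] = 3, C[1] = A, C[2] = 9, C[3] = 4, C[4] = E, C[5] = A

C[0]: T = 8, S = E(K, T) = B; 8 ⊕ B = 3.
C[1]: T = 9, S = E(K, T) = A; 0 ⊕ A = A.
C[2]: T = A, S = E(K, T) = 9; 0 ⊕ 9 = 9.
C[3]: T = B, S = E(K, T) = 8; C ⊕ 8 = 4.
C[4]: T = C, S = E(K, T) = F; 1 ⊕ F = E.
C[5]: T = D, S = E(K, T) = E; 4 ⊕ E = A.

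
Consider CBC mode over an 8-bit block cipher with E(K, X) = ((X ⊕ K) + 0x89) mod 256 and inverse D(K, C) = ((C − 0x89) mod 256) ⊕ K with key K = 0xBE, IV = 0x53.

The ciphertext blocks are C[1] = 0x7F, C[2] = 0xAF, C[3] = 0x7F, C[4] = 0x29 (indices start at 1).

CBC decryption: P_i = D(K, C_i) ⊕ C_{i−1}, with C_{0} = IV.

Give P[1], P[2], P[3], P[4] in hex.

P[1] = 0x1B, P[2] = 0xE7, P[3] = 0xE7, P[4] = 0x61

P[1]: D(K, 0x7F) = 0x48; 0x48 ⊕ 0x53 = 0x1B.
P[2]: D(K, 0xAF) = 0x98; 0x98 ⊕ 0x7F = 0xE7.
P[3]: D(K, 0x7F) = 0x48; 0x48 ⊕ 0xAF = 0xE7.
P[4]: D(K, 0x29) = 0x1E; 0x1E ⊕ 0x7F = 0x61.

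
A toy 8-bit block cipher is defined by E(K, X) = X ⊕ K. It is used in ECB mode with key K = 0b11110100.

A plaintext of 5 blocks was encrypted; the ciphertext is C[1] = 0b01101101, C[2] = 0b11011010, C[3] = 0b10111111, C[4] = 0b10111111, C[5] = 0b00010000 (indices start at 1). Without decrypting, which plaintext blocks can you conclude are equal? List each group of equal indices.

ECB encrypts each block independently with the same key, so equal ciphertext blocks imply equal plaintext blocks.
C[3] = C[4] = 0b10111111, so P[3] = P[4].

P[3] = P[4]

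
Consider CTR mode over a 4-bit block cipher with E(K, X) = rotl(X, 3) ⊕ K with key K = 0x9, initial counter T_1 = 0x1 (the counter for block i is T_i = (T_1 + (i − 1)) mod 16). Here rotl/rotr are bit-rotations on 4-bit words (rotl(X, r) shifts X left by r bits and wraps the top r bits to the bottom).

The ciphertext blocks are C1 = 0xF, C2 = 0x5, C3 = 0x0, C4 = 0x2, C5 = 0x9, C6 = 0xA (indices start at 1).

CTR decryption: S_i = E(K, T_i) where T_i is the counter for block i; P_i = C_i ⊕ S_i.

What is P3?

P3 = 0x0

P3: T = 0x3, S = E(K, T) = 0x0; 0x0 ⊕ 0x0 = 0x0.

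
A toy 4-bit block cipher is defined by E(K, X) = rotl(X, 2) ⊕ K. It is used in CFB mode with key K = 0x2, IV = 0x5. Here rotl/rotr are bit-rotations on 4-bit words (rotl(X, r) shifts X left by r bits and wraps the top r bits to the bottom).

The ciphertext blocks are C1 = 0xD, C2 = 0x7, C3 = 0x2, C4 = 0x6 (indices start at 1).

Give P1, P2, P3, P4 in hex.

CFB decryption: P_i = C_i ⊕ E(K, C_{i−1}), with C_{0} = IV.
P1: E(K, 0x5) = 0x7; 0xD ⊕ 0x7 = 0xA.
P2: E(K, 0xD) = 0x5; 0x7 ⊕ 0x5 = 0x2.
P3: E(K, 0x7) = 0xF; 0x2 ⊕ 0xF = 0xD.
P4: E(K, 0x2) = 0xA; 0x6 ⊕ 0xA = 0xC.

P1 = 0xA, P2 = 0x2, P3 = 0xD, P4 = 0xC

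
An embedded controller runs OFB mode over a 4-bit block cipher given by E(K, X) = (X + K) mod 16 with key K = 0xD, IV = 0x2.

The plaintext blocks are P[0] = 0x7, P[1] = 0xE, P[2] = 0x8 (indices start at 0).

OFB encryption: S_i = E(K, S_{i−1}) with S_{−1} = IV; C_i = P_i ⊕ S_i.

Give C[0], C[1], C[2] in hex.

C[0]: S = E(K, 0x2) = 0xF; 0x7 ⊕ 0xF = 0x8.
C[1]: S = E(K, 0xF) = 0xC; 0xE ⊕ 0xC = 0x2.
C[2]: S = E(K, 0xC) = 0x9; 0x8 ⊕ 0x9 = 0x1.

C[0] = 0x8, C[1] = 0x2, C[2] = 0x1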